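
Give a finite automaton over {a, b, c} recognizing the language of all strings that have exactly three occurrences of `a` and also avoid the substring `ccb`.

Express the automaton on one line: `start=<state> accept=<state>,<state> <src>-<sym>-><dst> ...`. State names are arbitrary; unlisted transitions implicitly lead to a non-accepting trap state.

start=S0 accept=S6,S10,S12 S0-a->S1 S0-b->S0 S0-c->S2 S1-a->S3 S1-b->S1 S1-c->S4 S2-a->S1 S2-b->S0 S2-c->S5 S3-a->S6 S3-b->S3 S3-c->S7 S4-a->S3 S4-b->S1 S4-c->S8 S5-a->S1 S5-b->S9 S5-c->S5 S6-a->S9 S6-b->S6 S6-c->S10 S7-a->S6 S7-b->S3 S7-c->S11 S8-a->S3 S8-b->S9 S8-c->S8 S9-a->S9 S9-b->S9 S9-c->S9 S10-a->S9 S10-b->S6 S10-c->S12 S11-a->S6 S11-b->S9 S11-c->S11 S12-a->S9 S12-b->S9 S12-c->S12

Run two small machines in parallel and take their product. The first has 5 states tracking the count of `a`s, saturating at 4; the second has 4 states tracking partial matches of the forbidden pattern `ccb`. A product state is a pair (one from each), accepting exactly when both do. Equivalent product states are then merged.
A 13-state machine:
          a    b    c  
>  S0     S1   S0   S2 
   S1     S3   S1   S4 
   S2     S1   S0   S5 
   S3     S6   S3   S7 
   S4     S3   S1   S8 
   S5     S1   S9   S5 
 * S6     S9   S6  S10 
   S7     S6   S3  S11 
   S8     S3   S9   S8 
   S9     S9   S9   S9 
 * S10    S9   S6  S12 
   S11    S6   S9  S11 
 * S12    S9   S9  S12 
(> = start, * = accepting)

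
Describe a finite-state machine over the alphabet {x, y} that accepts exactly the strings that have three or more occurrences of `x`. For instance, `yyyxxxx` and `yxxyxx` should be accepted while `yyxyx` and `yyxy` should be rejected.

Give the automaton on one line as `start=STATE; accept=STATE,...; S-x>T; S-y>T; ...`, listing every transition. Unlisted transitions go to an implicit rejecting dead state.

Count `x`s, saturating at 4: states q0 through q3 mean 0 through 3 `x`s seen; q4 means more than 3. Each `x` increments (capped at q4); other symbols loop. Accept from {q3, q4}.
5 states suffice.
        x   y  
>  q0   q1  q0 
   q1   q2  q1 
   q2   q3  q2 
 * q3   q4  q3 
 * q4   q4  q4 
(> = start, * = accepting)

start=q0; accept=q3,q4; q0-x>q1; q0-y>q0; q1-x>q2; q1-y>q1; q2-x>q3; q2-y>q2; q3-x>q4; q3-y>q3; q4-x>q4; q4-y>q4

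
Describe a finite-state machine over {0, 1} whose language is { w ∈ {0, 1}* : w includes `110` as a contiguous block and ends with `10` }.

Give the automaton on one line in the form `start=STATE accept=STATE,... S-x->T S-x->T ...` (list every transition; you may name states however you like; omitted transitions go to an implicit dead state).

start=q0 accept=q4 q0-0->q0 q0-1->q1 q1-0->q2 q1-1->q3 q2-0->q0 q2-1->q1 q3-0->q4 q3-1->q3 q4-0->q5 q4-1->q6 q5-0->q5 q5-1->q6 q6-0->q4 q6-1->q6

Run two small machines in parallel and take their product. The first has 4 states tracking whether and how much of `110` has been seen; the second has 3 states tracking how much of the suffix `10` has currently been matched. A product state is a pair (one from each), accepting exactly when both do.
7 states suffice.
        0   1  
>  q0   q0  q1 
   q1   q2  q3 
   q2   q0  q1 
   q3   q4  q3 
 * q4   q5  q6 
   q5   q5  q6 
   q6   q4  q6 
(> = start, * = accepting)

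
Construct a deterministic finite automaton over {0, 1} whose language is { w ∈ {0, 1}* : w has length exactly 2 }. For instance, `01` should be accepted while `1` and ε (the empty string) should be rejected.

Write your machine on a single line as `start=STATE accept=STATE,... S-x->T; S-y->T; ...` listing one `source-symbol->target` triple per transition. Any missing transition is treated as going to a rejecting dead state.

We only need to distinguish lengths 0, 1, …, 2, and '>2'. Chain S0 → S1 → S2 → S3 on every symbol, with S3 looping. Accepting states: {S2}.
4 states suffice.
        0   1  
>  S0   S1  S1 
   S1   S2  S2 
 * S2   S3  S3 
   S3   S3  S3 
(> = start, * = accepting)

start=S0; accept=S2; S0-0->S1; S0-1->S1; S1-0->S2; S1-1->S2; S2-0->S3; S2-1->S3; S3-0->S3; S3-1->S3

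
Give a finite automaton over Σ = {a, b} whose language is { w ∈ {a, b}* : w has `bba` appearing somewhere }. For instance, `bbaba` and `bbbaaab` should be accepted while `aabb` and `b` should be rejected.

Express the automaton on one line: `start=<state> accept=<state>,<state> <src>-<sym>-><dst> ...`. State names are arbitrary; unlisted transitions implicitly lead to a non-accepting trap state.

States q0..q2 record the length of the longest prefix of `bba` that matches the current input suffix. Reaching q3 means `bba` has been seen, and we stay there forever. Accept from q3.
4 states suffice.
        a   b  
>  q0   q0  q1 
   q1   q0  q2 
   q2   q3  q2 
 * q3   q3  q3 
(> = start, * = accepting)

start=q0 accept=q3 q0-a->q0 q0-b->q1 q1-a->q0 q1-b->q2 q2-a->q3 q2-b->q2 q3-a->q3 q3-b->q3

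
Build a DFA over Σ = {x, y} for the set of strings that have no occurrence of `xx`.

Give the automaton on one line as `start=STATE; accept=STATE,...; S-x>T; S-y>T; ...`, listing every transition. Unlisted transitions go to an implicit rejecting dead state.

Track partial matches of the forbidden pattern `xx`. State s2 is a dead state reached once `xx` has occurred; every other state accepts. s0 means no part of `xx` is currently matched.
With 3 states:
        x   y  
>* s0   s1  s0 
 * s1   s2  s0 
   s2   s2  s2 
(> = start, * = accepting)

start=s0; accept=s0,s1; s0-x>s1; s0-y>s0; s1-x>s2; s1-y>s0; s2-x>s2; s2-y>s2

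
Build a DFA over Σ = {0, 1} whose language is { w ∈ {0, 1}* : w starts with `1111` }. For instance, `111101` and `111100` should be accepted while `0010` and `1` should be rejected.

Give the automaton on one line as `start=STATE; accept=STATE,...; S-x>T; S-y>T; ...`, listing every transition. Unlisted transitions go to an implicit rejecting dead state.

start=S0; accept=S4; S0-0>S5; S0-1>S1; S1-0>S5; S1-1>S2; S2-0>S5; S2-1>S3; S3-0>S5; S3-1>S4; S4-0>S4; S4-1>S4; S5-0>S5; S5-1>S5

Walk along `1111` while the input agrees: from S0 take `1` to S1, and so on. Any deviation drops to the rejecting sink S5. Once S4 is reached the prefix is confirmed and every continuation is accepted.
6 states suffice.
        0   1  
>  S0   S5  S1 
   S1   S5  S2 
   S2   S5  S3 
   S3   S5  S4 
 * S4   S4  S4 
   S5   S5  S5 
(> = start, * = accepting)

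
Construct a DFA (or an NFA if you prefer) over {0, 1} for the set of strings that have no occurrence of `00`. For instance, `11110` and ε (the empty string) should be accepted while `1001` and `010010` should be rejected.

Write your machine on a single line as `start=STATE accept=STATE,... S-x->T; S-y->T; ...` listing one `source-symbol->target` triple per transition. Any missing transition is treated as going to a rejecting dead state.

start=s0; accept=s0,s1; s0-0->s1; s0-1->s0; s1-0->s2; s1-1->s0; s2-0->s2; s2-1->s2

Track partial matches of the forbidden pattern `00`. State s2 is a dead state reached once `00` has occurred; every other state accepts. s0 means no part of `00` is currently matched.
3 states suffice.
        0   1  
>* s0   s1  s0 
 * s1   s2  s0 
   s2   s2  s2 
(> = start, * = accepting)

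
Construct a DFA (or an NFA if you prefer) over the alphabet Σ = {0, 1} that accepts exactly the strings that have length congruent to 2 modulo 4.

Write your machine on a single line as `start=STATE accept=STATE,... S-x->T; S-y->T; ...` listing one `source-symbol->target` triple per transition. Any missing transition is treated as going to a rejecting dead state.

Count input length modulo 4: every symbol advances one step around the cycle q0 → q1 → q2 → q3 → q0. Accept at q2.
4 states suffice.
        0   1  
>  q0   q1  q1 
   q1   q2  q2 
 * q2   q3  q3 
   q3   q0  q0 
(> = start, * = accepting)

start=q0; accept=q2; q0-0->q1; q0-1->q1; q1-0->q2; q1-1->q2; q2-0->q3; q2-1->q3; q3-0->q0; q3-1->q0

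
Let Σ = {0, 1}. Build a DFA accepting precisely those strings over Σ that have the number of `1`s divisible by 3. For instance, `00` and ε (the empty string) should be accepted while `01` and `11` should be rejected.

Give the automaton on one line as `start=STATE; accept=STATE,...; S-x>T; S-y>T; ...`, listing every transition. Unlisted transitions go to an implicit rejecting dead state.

start=q0; accept=q0; q0-0>q0; q0-1>q1; q1-0>q1; q1-1>q2; q2-0>q2; q2-1>q0

Keep the running count of `1`s modulo 3: each `1` advances along the cycle q0 → q1 → q2 → q0 while other symbols loop. Accept at q0.
        0   1  
>* q0   q0  q1 
   q1   q1  q2 
   q2   q2  q0 
(> = start, * = accepting)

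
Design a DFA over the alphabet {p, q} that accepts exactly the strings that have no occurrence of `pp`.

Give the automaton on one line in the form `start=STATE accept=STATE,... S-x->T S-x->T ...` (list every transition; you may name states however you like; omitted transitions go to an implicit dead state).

This is the complement of 'contains `pp`'. Use the same substring-matching states — s0 through s2 holding how much of `pp` has just been matched — but flip the accepting set: everything except the trap s2 accepts.
With 3 states:
        p   q  
>* s0   s1  s0 
 * s1   s2  s0 
   s2   s2  s2 
(> = start, * = accepting)

start=s0 accept=s0,s1 s0-p->s1 s0-q->s0 s1-p->s2 s1-q->s0 s2-p->s2 s2-q->s2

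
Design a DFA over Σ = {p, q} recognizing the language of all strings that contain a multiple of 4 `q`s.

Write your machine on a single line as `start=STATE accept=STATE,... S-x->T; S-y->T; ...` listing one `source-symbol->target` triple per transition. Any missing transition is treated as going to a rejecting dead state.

start=s0; accept=s0; s0-p->s0; s0-q->s1; s1-p->s1; s1-q->s2; s2-p->s2; s2-q->s3; s3-p->s3; s3-q->s0

Keep the running count of `q`s modulo 4: each `q` advances along the cycle s0 → s1 → s2 → s3 → s0 while other symbols loop. Accept at s0.
With 4 states:
        p   q  
>* s0   s0  s1 
   s1   s1  s2 
   s2   s2  s3 
   s3   s3  s0 
(> = start, * = accepting)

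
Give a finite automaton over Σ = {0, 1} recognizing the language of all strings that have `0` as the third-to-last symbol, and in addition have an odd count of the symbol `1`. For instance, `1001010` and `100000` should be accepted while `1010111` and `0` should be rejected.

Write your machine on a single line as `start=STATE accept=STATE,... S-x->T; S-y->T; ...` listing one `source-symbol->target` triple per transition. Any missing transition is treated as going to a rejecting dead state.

start=A; accept=G,H,K,L; A-0->B; A-1->C; B-0->D; B-1->E; C-0->F; C-1->A; D-0->D; D-1->G; E-0->H; E-1->A; F-0->I; F-1->J; G-0->H; G-1->A; H-0->I; H-1->J; I-0->K; I-1->J; J-0->B; J-1->L; K-0->K; K-1->J; L-0->F; L-1->A

Run two small machines in parallel and take their product. One (15 states) tracks the last 3 symbols read; the other (2 states) tracks the count of `1`s modulo 2. Each combined state is a pair, one component from each; accept when both components accept. After merging equivalent states the machine shrinks.
       0  1 
>  A   B  C 
   B   D  E 
   C   F  A 
   D   D  G 
   E   H  A 
   F   I  J 
 * G   H  A 
 * H   I  J 
   I   K  J 
   J   B  L 
 * K   K  J 
 * L   F  A 
(> = start, * = accepting)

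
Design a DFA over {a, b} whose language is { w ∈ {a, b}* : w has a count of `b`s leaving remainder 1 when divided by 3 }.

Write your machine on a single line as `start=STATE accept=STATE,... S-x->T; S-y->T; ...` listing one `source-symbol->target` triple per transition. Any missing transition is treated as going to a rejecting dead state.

Keep the running count of `b`s modulo 3: each `b` advances along the cycle q0 → q1 → q2 → q0 while other symbols loop. Accept at q1.
        a   b  
>  q0   q0  q1 
 * q1   q1  q2 
   q2   q2  q0 
(> = start, * = accepting)

start=q0; accept=q1; q0-a->q0; q0-b->q1; q1-a->q1; q1-b->q2; q2-a->q2; q2-b->q0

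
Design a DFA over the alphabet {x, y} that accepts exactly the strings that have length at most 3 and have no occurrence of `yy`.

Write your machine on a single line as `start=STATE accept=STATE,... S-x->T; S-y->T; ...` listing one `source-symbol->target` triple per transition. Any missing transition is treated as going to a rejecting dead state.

start=s0; accept=s0,s1,s2,s3,s4,s6; s0-x->s1; s0-y->s2; s1-x->s3; s1-y->s4; s2-x->s3; s2-y->s5; s3-x->s6; s3-y->s6; s4-x->s6; s4-y->s5; s5-x->s5; s5-y->s5; s6-x->s5; s6-y->s5

Build one automaton per condition and run them in lockstep. The first has 5 states tracking the input length, saturating at 4; the second has 3 states tracking partial matches of the forbidden pattern `yy`. A product state is a pair (one from each), accepting exactly when both do. Minimizing collapses redundant product states.
A 7-state machine:
        x   y  
>* s0   s1  s2 
 * s1   s3  s4 
 * s2   s3  s5 
 * s3   s6  s6 
 * s4   s6  s5 
   s5   s5  s5 
 * s6   s5  s5 
(> = start, * = accepting)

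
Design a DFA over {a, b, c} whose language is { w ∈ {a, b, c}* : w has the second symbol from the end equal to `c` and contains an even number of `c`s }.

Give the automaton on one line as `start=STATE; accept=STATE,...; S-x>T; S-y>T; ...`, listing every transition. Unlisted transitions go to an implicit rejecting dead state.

start=q0; accept=q12,q19,q20; q0-a>q1; q0-b>q2; q0-c>q3; q1-a>q4; q1-b>q5; q1-c>q6; q2-a>q7; q2-b>q8; q2-c>q9; q3-a>q10; q3-b>q11; q3-c>q12; q4-a>q4; q4-b>q5; q4-c>q6; q5-a>q7; q5-b>q8; q5-c>q9; q6-a>q10; q6-b>q11; q6-c>q12; q7-a>q4; q7-b>q5; q7-c>q6; q8-a>q7; q8-b>q8; q8-c>q9; q9-a>q10; q9-b>q11; q9-c>q12; q10-a>q13; q10-b>q14; q10-c>q15; q11-a>q16; q11-b>q17; q11-c>q18; q12-a>q19; q12-b>q20; q12-c>q21; q13-a>q13; q13-b>q14; q13-c>q15; q14-a>q16; q14-b>q17; q14-c>q18; q15-a>q19; q15-b>q20; q15-c>q21; q16-a>q13; q16-b>q14; q16-c>q15; q17-a>q16; q17-b>q17; q17-c>q18; q18-a>q19; q18-b>q20; q18-c>q21; q19-a>q4; q19-b>q5; q19-c>q6; q20-a>q7; q20-b>q8; q20-c>q9; q21-a>q10; q21-b>q11; q21-c>q12

Build one automaton per condition and run them in lockstep. One (13 states) tracks the last 2 symbols read; the other (2 states) tracks the count of `c`s modulo 2. Each combined state is a pair, one component from each; accept when both components accept.
          a    b    c  
>  q0     q1   q2   q3 
   q1     q4   q5   q6 
   q2     q7   q8   q9 
   q3    q10  q11  q12 
   q4     q4   q5   q6 
   q5     q7   q8   q9 
   q6    q10  q11  q12 
   q7     q4   q5   q6 
   q8     q7   q8   q9 
   q9    q10  q11  q12 
   q10   q13  q14  q15 
   q11   q16  q17  q18 
 * q12   q19  q20  q21 
   q13   q13  q14  q15 
   q14   q16  q17  q18 
   q15   q19  q20  q21 
   q16   q13  q14  q15 
   q17   q16  q17  q18 
   q18   q19  q20  q21 
 * q19    q4   q5   q6 
 * q20    q7   q8   q9 
   q21   q10  q11  q12 
(> = start, * = accepting)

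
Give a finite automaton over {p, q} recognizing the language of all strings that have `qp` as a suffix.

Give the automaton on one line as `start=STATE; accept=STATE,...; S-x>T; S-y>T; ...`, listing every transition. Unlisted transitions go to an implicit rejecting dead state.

start=s0; accept=s2; s0-p>s0; s0-q>s1; s1-p>s2; s1-q>s1; s2-p>s0; s2-q>s1

Remember how much of `qp` the current input suffix matches. State s0 means no match yet; s1 means the last symbol is `q`; s2 means the last 2 symbols are `qp`. Only s2 accepts. On a mismatch, fall back to the longest proper suffix that is still a prefix of `qp`.
3 states suffice.
        p   q  
>  s0   s0  s1 
   s1   s2  s1 
 * s2   s0  s1 
(> = start, * = accepting)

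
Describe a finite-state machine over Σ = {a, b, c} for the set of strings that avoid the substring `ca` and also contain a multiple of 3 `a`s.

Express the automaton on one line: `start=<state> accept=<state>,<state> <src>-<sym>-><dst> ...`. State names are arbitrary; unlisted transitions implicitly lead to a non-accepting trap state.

start=q0 accept=q0,q2 q0-a->q1 q0-b->q0 q0-c->q2 q1-a->q3 q1-b->q1 q1-c->q4 q2-a->q5 q2-b->q0 q2-c->q2 q3-a->q0 q3-b->q3 q3-c->q6 q4-a->q7 q4-b->q1 q4-c->q4 q5-a->q7 q5-b->q5 q5-c->q5 q6-a->q8 q6-b->q3 q6-c->q6 q7-a->q8 q7-b->q7 q7-c->q7 q8-a->q5 q8-b->q8 q8-c->q8

Handle the two conditions separately and then intersect. The first has 3 states tracking partial matches of the forbidden pattern `ca`; the second has 3 states tracking the count of `a`s modulo 3. A product state is a pair (one from each), accepting exactly when both do.
A 9-state machine:
        a   b   c  
>* q0   q1  q0  q2 
   q1   q3  q1  q4 
 * q2   q5  q0  q2 
   q3   q0  q3  q6 
   q4   q7  q1  q4 
   q5   q7  q5  q5 
   q6   q8  q3  q6 
   q7   q8  q7  q7 
   q8   q5  q8  q8 
(> = start, * = accepting)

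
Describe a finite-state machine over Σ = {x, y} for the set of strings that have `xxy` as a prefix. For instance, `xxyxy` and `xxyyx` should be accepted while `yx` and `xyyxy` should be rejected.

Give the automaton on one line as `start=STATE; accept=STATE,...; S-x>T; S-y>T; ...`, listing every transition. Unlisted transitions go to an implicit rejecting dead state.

start=q0; accept=q3; q0-x>q1; q0-y>q4; q1-x>q2; q1-y>q4; q2-x>q4; q2-y>q3; q3-x>q3; q3-y>q3; q4-x>q4; q4-y>q4

Walk along `xxy` while the input agrees: from q0 take `x` to q1, and so on. Any deviation drops to the rejecting sink q4. Once q3 is reached the prefix is confirmed and every continuation is accepted.
        x   y  
>  q0   q1  q4 
   q1   q2  q4 
   q2   q4  q3 
 * q3   q3  q3 
   q4   q4  q4 
(> = start, * = accepting)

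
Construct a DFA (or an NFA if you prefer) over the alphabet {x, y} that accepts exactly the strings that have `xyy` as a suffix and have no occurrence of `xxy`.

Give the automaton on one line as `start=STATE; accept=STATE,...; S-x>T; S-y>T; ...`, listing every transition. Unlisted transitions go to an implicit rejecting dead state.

Build one automaton per condition and run them in lockstep. One (4 states) tracks how much of the suffix `xyy` has currently been matched; the other (4 states) tracks partial matches of the forbidden pattern `xxy`. Each combined state is a pair, one component from each; accept when both components accept. Equivalent product states are then merged.
A 5-state machine:
       x  y 
>  A   B  A 
   B   C  D 
   C   C  C 
   D   B  E 
 * E   B  A 
(> = start, * = accepting)

start=A; accept=E; A-x>B; A-y>A; B-x>C; B-y>D; C-x>C; C-y>C; D-x>B; D-y>E; E-x>B; E-y>A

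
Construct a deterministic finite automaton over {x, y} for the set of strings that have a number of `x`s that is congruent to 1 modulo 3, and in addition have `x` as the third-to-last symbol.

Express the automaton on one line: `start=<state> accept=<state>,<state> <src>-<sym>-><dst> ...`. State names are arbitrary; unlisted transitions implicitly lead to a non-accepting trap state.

Build one automaton per condition and run them in lockstep. The first has 3 states tracking the count of `x`s modulo 3; the second has 15 states tracking the last 3 symbols read. A product state is a pair (one from each), accepting exactly when both do. Minimizing collapses redundant product states.
A 14-state machine:
       x  y 
>  A   B  A 
   B   C  D 
   C   E  F 
   D   C  G 
   E   H  I 
   F   J  F 
 * G   C  K 
 * H   C  L 
   I   M  A 
   J   N  I 
   K   C  K 
 * L   C  G 
 * M   C  D 
   N   C  L 
(> = start, * = accepting)

start=A accept=G,H,L,M A-x->B A-y->A B-x->C B-y->D C-x->E C-y->F D-x->C D-y->G E-x->H E-y->I F-x->J F-y->F G-x->C G-y->K H-x->C H-y->L I-x->M I-y->A J-x->N J-y->I K-x->C K-y->K L-x->C L-y->G M-x->C M-y->D N-x->C N-y->L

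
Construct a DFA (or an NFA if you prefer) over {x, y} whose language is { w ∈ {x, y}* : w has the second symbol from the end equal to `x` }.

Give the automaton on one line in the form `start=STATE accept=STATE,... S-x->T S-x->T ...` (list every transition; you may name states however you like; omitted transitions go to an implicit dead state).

Because acceptance depends on a position counted from the end, the machine has to buffer the most recent 2 symbols. Make each state the string of the last up-to-2 symbols read; on input `x` shift the window left and append `x`. Accept when the buffered window has length 2 and begins with `x`.
        x   y  
>  q0   q1  q2 
   q1   q3  q4 
   q2   q5  q6 
 * q3   q3  q4 
 * q4   q5  q6 
   q5   q3  q4 
   q6   q5  q6 
(> = start, * = accepting)

start=q0 accept=q3,q4 q0-x->q1 q0-y->q2 q1-x->q3 q1-y->q4 q2-x->q5 q2-y->q6 q3-x->q3 q3-y->q4 q4-x->q5 q4-y->q6 q5-x->q3 q5-y->q4 q6-x->q5 q6-y->q6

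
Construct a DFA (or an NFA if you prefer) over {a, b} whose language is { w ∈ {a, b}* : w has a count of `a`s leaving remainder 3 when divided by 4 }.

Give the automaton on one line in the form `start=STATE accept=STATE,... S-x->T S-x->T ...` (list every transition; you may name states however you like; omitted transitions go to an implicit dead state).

start=S0 accept=S3 S0-a->S1 S0-b->S0 S1-a->S2 S1-b->S1 S2-a->S3 S2-b->S2 S3-a->S0 S3-b->S3

The only thing that matters is how many `a`s have appeared, reduced mod 4. Use one state per residue: S0 for 0, …, S3 for 3. Reading `a` moves to the next residue; anything else stays put. S3 is accepting.
        a   b  
>  S0   S1  S0 
   S1   S2  S1 
   S2   S3  S2 
 * S3   S0  S3 
(> = start, * = accepting)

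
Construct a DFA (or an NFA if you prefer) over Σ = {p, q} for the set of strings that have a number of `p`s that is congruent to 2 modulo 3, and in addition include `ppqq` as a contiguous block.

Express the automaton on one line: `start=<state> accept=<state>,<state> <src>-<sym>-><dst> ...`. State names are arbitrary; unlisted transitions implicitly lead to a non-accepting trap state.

start=S0 accept=S10 S0-p->S1 S0-q->S0 S1-p->S2 S1-q->S3 S2-p->S4 S2-q->S5 S3-p->S6 S3-q->S3 S4-p->S7 S4-q->S8 S5-p->S9 S5-q->S10 S6-p->S4 S6-q->S11 S7-p->S2 S7-q->S12 S8-p->S1 S8-q->S13 S9-p->S7 S9-q->S0 S10-p->S13 S10-q->S10 S11-p->S9 S11-q->S11 S12-p->S6 S12-q->S14 S13-p->S14 S13-q->S13 S14-p->S10 S14-q->S14

Handle the two conditions separately and then intersect. The first has 3 states tracking the count of `p`s modulo 3; the second has 5 states tracking whether and how much of `ppqq` has been seen. A product state is a pair (one from each), accepting exactly when both do.
15 states suffice.
          p    q  
>  S0     S1   S0 
   S1     S2   S3 
   S2     S4   S5 
   S3     S6   S3 
   S4     S7   S8 
   S5     S9  S10 
   S6     S4  S11 
   S7     S2  S12 
   S8     S1  S13 
   S9     S7   S0 
 * S10   S13  S10 
   S11    S9  S11 
   S12    S6  S14 
   S13   S14  S13 
   S14   S10  S14 
(> = start, * = accepting)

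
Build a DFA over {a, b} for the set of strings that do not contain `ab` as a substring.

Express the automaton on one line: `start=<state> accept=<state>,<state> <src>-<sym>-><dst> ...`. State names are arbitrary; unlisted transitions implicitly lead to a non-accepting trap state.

Track partial matches of the forbidden pattern `ab`. State S2 is a dead state reached once `ab` has occurred; every other state accepts. S0 means no part of `ab` is currently matched.
A 3-state machine:
        a   b  
>* S0   S1  S0 
 * S1   S1  S2 
   S2   S2  S2 
(> = start, * = accepting)

start=S0 accept=S0,S1 S0-a->S1 S0-b->S0 S1-a->S1 S1-b->S2 S2-a->S2 S2-b->S2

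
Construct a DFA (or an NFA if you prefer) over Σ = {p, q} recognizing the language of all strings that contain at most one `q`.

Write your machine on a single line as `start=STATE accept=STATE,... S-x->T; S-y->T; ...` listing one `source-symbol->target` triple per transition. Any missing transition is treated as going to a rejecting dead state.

Count `q`s, saturating at 2: state A means no `q` yet, B means one `q` seen, C means more than one. Each `q` increments (capped at C); other symbols loop. Accept from {A, B}.
With 3 states:
       p  q 
>* A   A  B 
 * B   B  C 
   C   C  C 
(> = start, * = accepting)

start=A; accept=A,B; A-p->A; A-q->B; B-p->B; B-q->C; C-p->C; C-q->C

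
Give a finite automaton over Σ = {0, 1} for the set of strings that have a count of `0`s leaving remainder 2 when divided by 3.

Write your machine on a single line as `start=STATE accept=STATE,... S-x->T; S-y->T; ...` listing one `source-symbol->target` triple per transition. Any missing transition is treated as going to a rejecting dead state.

start=A; accept=C; A-0->B; A-1->A; B-0->C; B-1->B; C-0->A; C-1->C

Keep the running count of `0`s modulo 3: each `0` advances along the cycle A → B → C → A while other symbols loop. Accept at C.
With 3 states:
       0  1 
>  A   B  A 
   B   C  B 
 * C   A  C 
(> = start, * = accepting)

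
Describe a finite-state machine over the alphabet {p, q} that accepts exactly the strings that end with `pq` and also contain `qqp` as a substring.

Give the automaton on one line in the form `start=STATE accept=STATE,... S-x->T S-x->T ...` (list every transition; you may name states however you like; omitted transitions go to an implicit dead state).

Handle the two conditions separately and then intersect. The first has 3 states tracking how much of the suffix `pq` has currently been matched; the second has 4 states tracking whether and how much of `qqp` has been seen. A product state is a pair (one from each), accepting exactly when both do. Minimizing collapses redundant product states.
5 states suffice.
        p   q  
>  S0   S0  S1 
   S1   S0  S2 
   S2   S3  S2 
   S3   S3  S4 
 * S4   S3  S2 
(> = start, * = accepting)

start=S0 accept=S4 S0-p->S0 S0-q->S1 S1-p->S0 S1-q->S2 S2-p->S3 S2-q->S2 S3-p->S3 S3-q->S4 S4-p->S3 S4-q->S2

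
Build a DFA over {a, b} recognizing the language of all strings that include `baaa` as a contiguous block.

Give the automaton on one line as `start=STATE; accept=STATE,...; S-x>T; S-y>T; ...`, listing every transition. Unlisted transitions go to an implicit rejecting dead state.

Track how much of `baaa` has been matched so far: state s0 is no progress, s4 is the absorbing accept state reached once `baaa` has occurred. Intermediate states record partial matches; on a mismatch, fall back to the longest reusable overlap.
With 5 states:
        a   b  
>  s0   s0  s1 
   s1   s2  s1 
   s2   s3  s1 
   s3   s4  s1 
 * s4   s4  s4 
(> = start, * = accepting)

start=s0; accept=s4; s0-a>s0; s0-b>s1; s1-a>s2; s1-b>s1; s2-a>s3; s2-b>s1; s3-a>s4; s3-b>s1; s4-a>s4; s4-b>s4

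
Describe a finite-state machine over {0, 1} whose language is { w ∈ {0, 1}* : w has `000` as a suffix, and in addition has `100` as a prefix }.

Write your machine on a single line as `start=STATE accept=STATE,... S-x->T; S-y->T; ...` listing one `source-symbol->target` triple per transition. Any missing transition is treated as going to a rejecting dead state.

start=q0; accept=q8; q0-0->q1; q0-1->q2; q1-0->q3; q1-1->q4; q2-0->q5; q2-1->q4; q3-0->q6; q3-1->q4; q4-0->q1; q4-1->q4; q5-0->q7; q5-1->q4; q6-0->q6; q6-1->q4; q7-0->q8; q7-1->q9; q8-0->q8; q8-1->q9; q9-0->q10; q9-1->q9; q10-0->q7; q10-1->q9

Handle the two conditions separately and then intersect. The first has 4 states tracking how much of the suffix `000` has currently been matched; the second has 5 states tracking whether the input so far still matches the prefix `100`. A product state is a pair (one from each), accepting exactly when both do.
With 11 states:
          0    1  
>  q0     q1   q2 
   q1     q3   q4 
   q2     q5   q4 
   q3     q6   q4 
   q4     q1   q4 
   q5     q7   q4 
   q6     q6   q4 
   q7     q8   q9 
 * q8     q8   q9 
   q9    q10   q9 
   q10    q7   q9 
(> = start, * = accepting)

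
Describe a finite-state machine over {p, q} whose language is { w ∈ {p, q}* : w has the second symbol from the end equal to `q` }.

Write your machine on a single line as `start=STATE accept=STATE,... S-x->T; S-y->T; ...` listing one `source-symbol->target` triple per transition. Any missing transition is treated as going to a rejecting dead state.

start=S0; accept=S5,S6; S0-p->S1; S0-q->S2; S1-p->S3; S1-q->S4; S2-p->S5; S2-q->S6; S3-p->S3; S3-q->S4; S4-p->S5; S4-q->S6; S5-p->S3; S5-q->S4; S6-p->S5; S6-q->S6

Because acceptance depends on a position counted from the end, the machine has to buffer the most recent 2 symbols. Make each state the string of the last up-to-2 symbols read; on input `x` shift the window left and append `x`. Accept when the buffered window has length 2 and begins with `q`.
7 states suffice.
        p   q  
>  S0   S1  S2 
   S1   S3  S4 
   S2   S5  S6 
   S3   S3  S4 
   S4   S5  S6 
 * S5   S3  S4 
 * S6   S5  S6 
(> = start, * = accepting)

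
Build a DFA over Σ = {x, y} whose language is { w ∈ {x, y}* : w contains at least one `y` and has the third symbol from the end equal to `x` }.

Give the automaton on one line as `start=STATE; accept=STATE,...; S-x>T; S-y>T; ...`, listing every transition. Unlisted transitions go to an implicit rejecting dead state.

start=q0; accept=q8,q9,q10,q15,q16,q17,q19; q0-x>q1; q0-y>q2; q1-x>q3; q1-y>q4; q2-x>q5; q2-y>q6; q3-x>q7; q3-y>q8; q4-x>q9; q4-y>q10; q5-x>q11; q5-y>q12; q6-x>q13; q6-y>q14; q7-x>q7; q7-y>q8; q8-x>q9; q8-y>q10; q9-x>q11; q9-y>q12; q10-x>q13; q10-y>q14; q11-x>q15; q11-y>q16; q12-x>q17; q12-y>q10; q13-x>q18; q13-y>q12; q14-x>q13; q14-y>q14; q15-x>q15; q15-y>q16; q16-x>q17; q16-y>q10; q17-x>q18; q17-y>q12; q18-x>q19; q18-y>q16; q19-x>q19; q19-y>q16

Run two small machines in parallel and take their product. One (3 states) tracks the count of `y`s, saturating at 2; the other (15 states) tracks the last 3 symbols read. Each combined state is a pair, one component from each; accept when both components accept.
A 20-state machine:
          x    y  
>  q0     q1   q2 
   q1     q3   q4 
   q2     q5   q6 
   q3     q7   q8 
   q4     q9  q10 
   q5    q11  q12 
   q6    q13  q14 
   q7     q7   q8 
 * q8     q9  q10 
 * q9    q11  q12 
 * q10   q13  q14 
   q11   q15  q16 
   q12   q17  q10 
   q13   q18  q12 
   q14   q13  q14 
 * q15   q15  q16 
 * q16   q17  q10 
 * q17   q18  q12 
   q18   q19  q16 
 * q19   q19  q16 
(> = start, * = accepting)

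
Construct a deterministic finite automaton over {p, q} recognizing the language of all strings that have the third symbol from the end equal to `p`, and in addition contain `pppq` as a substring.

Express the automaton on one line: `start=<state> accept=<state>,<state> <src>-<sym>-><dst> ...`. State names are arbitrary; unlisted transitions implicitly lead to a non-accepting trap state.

Run two small machines in parallel and take their product. One (15 states) tracks the last 3 symbols read; the other (5 states) tracks whether and how much of `pppq` has been seen. Each combined state is a pair, one component from each; accept when both components accept.
With 23 states:
          p    q  
>  S0     S1   S2 
   S1     S3   S4 
   S2     S5   S6 
   S3     S7   S8 
   S4     S9  S10 
   S5    S11  S12 
   S6    S13  S14 
   S7     S7  S15 
   S8     S9  S10 
   S9    S11  S12 
   S10   S13  S14 
   S11    S7   S8 
   S12    S9  S10 
   S13   S11  S12 
   S14   S13  S14 
 * S15   S16  S17 
 * S16   S18  S19 
 * S17   S20  S21 
   S18   S22  S15 
   S19   S16  S17 
   S20   S18  S19 
   S21   S20  S21 
 * S22   S22  S15 
(> = start, * = accepting)

start=S0 accept=S15,S16,S17,S22 S0-p->S1 S0-q->S2 S1-p->S3 S1-q->S4 S2-p->S5 S2-q->S6 S3-p->S7 S3-q->S8 S4-p->S9 S4-q->S10 S5-p->S11 S5-q->S12 S6-p->S13 S6-q->S14 S7-p->S7 S7-q->S15 S8-p->S9 S8-q->S10 S9-p->S11 S9-q->S12 S10-p->S13 S10-q->S14 S11-p->S7 S11-q->S8 S12-p->S9 S12-q->S10 S13-p->S11 S13-q->S12 S14-p->S13 S14-q->S14 S15-p->S16 S15-q->S17 S16-p->S18 S16-q->S19 S17-p->S20 S17-q->S21 S18-p->S22 S18-q->S15 S19-p->S16 S19-q->S17 S20-p->S18 S20-q->S19 S21-p->S20 S21-q->S21 S22-p->S22 S22-q->S15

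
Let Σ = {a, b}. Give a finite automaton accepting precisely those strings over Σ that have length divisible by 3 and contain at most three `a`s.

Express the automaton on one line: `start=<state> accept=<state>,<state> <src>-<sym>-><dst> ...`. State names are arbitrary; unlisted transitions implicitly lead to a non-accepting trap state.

start=s0 accept=s0,s6,s7,s8 s0-a->s1 s0-b->s2 s1-a->s3 s1-b->s4 s2-a->s4 s2-b->s5 s3-a->s6 s3-b->s7 s4-a->s7 s4-b->s8 s5-a->s8 s5-b->s0 s6-a->s9 s6-b->s10 s7-a->s10 s7-b->s11 s8-a->s11 s8-b->s1 s9-a->s9 s9-b->s9 s10-a->s9 s10-b->s12 s11-a->s12 s11-b->s3 s12-a->s9 s12-b->s6

Run two small machines in parallel and take their product. One (3 states) tracks the input length modulo 3; the other (5 states) tracks the count of `a`s, saturating at 4. Each combined state is a pair, one component from each; accept when both components accept. Minimizing collapses redundant product states.
A 13-state machine:
          a    b  
>* s0     s1   s2 
   s1     s3   s4 
   s2     s4   s5 
   s3     s6   s7 
   s4     s7   s8 
   s5     s8   s0 
 * s6     s9  s10 
 * s7    s10  s11 
 * s8    s11   s1 
   s9     s9   s9 
   s10    s9  s12 
   s11   s12   s3 
   s12    s9   s6 
(> = start, * = accepting)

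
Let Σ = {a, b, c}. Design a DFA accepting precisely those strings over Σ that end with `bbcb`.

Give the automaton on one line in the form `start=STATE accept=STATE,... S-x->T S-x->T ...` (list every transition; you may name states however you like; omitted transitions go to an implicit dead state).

Remember how much of `bbcb` the current input suffix matches. State S0 means no match yet; S1 means the last symbol is `b`; S2 means the last 2 symbols are `bb`; S3 means the last 3 symbols are `bbc`; S4 means the last 4 symbols are `bbcb`. Only S4 accepts. On a mismatch, fall back to the longest proper suffix that is still a prefix of `bbcb`.
        a   b   c  
>  S0   S0  S1  S0 
   S1   S0  S2  S0 
   S2   S0  S2  S3 
   S3   S0  S4  S0 
 * S4   S0  S2  S0 
(> = start, * = accepting)

start=S0 accept=S4 S0-a->S0 S0-b->S1 S0-c->S0 S1-a->S0 S1-b->S2 S1-c->S0 S2-a->S0 S2-b->S2 S2-c->S3 S3-a->S0 S3-b->S4 S3-c->S0 S4-a->S0 S4-b->S2 S4-c->S0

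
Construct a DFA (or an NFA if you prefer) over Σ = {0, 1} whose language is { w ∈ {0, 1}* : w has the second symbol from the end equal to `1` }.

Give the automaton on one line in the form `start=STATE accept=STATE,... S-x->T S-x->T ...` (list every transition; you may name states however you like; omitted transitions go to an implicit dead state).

start=s0 accept=s5,s6 s0-0->s1 s0-1->s2 s1-0->s3 s1-1->s4 s2-0->s5 s2-1->s6 s3-0->s3 s3-1->s4 s4-0->s5 s4-1->s6 s5-0->s3 s5-1->s4 s6-0->s5 s6-1->s6

Because acceptance depends on a position counted from the end, the machine has to buffer the most recent 2 symbols. Make each state the string of the last up-to-2 symbols read; on input `x` shift the window left and append `x`. Accept when the buffered window has length 2 and begins with `1`.
A 7-state machine:
        0   1  
>  s0   s1  s2 
   s1   s3  s4 
   s2   s5  s6 
   s3   s3  s4 
   s4   s5  s6 
 * s5   s3  s4 
 * s6   s5  s6 
(> = start, * = accepting)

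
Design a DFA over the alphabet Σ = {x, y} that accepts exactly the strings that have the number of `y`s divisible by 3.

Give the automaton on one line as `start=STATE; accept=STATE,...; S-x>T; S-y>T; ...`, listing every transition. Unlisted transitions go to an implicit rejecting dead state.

start=s0; accept=s0; s0-x>s0; s0-y>s1; s1-x>s1; s1-y>s2; s2-x>s2; s2-y>s0

Keep the running count of `y`s modulo 3: each `y` advances along the cycle s0 → s1 → s2 → s0 while other symbols loop. Accept at s0.
        x   y  
>* s0   s0  s1 
   s1   s1  s2 
   s2   s2  s0 
(> = start, * = accepting)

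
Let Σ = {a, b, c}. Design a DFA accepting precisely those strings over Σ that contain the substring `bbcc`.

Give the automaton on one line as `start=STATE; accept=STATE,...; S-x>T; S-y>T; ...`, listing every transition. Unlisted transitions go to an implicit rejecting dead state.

start=S0; accept=S4; S0-a>S0; S0-b>S1; S0-c>S0; S1-a>S0; S1-b>S2; S1-c>S0; S2-a>S0; S2-b>S2; S2-c>S3; S3-a>S0; S3-b>S1; S3-c>S4; S4-a>S4; S4-b>S4; S4-c>S4

Track how much of `bbcc` has been matched so far: state S0 is no progress, S4 is the absorbing accept state reached once `bbcc` has occurred. Intermediate states record partial matches; on a mismatch, fall back to the longest reusable overlap.
5 states suffice.
        a   b   c  
>  S0   S0  S1  S0 
   S1   S0  S2  S0 
   S2   S0  S2  S3 
   S3   S0  S1  S4 
 * S4   S4  S4  S4 
(> = start, * = accepting)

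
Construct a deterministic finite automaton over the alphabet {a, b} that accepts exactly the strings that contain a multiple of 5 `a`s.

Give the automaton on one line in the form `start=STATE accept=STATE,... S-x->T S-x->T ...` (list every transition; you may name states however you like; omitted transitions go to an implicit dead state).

start=S0 accept=S0 S0-a->S1 S0-b->S0 S1-a->S2 S1-b->S1 S2-a->S3 S2-b->S2 S3-a->S4 S3-b->S3 S4-a->S0 S4-b->S4

The only thing that matters is how many `a`s have appeared, reduced mod 5. Use one state per residue: S0 for 0, …, S4 for 4. Reading `a` moves to the next residue; anything else stays put. S0 is accepting.
        a   b  
>* S0   S1  S0 
   S1   S2  S1 
   S2   S3  S2 
   S3   S4  S3 
   S4   S0  S4 
(> = start, * = accepting)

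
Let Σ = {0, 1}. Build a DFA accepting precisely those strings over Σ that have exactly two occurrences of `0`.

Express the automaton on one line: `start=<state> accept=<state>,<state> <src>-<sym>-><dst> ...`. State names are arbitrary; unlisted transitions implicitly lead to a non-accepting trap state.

start=s0 accept=s2 s0-0->s1 s0-1->s0 s1-0->s2 s1-1->s1 s2-0->s3 s2-1->s2 s3-0->s3 s3-1->s3

Only the number of `0`s matters, and only up to 3. Make a chain s0 → s1 → s2 → s3 advanced by each `0` (with s3 absorbing); every other symbol self-loops. The accepting set is {s2}.
With 4 states:
        0   1  
>  s0   s1  s0 
   s1   s2  s1 
 * s2   s3  s2 
   s3   s3  s3 
(> = start, * = accepting)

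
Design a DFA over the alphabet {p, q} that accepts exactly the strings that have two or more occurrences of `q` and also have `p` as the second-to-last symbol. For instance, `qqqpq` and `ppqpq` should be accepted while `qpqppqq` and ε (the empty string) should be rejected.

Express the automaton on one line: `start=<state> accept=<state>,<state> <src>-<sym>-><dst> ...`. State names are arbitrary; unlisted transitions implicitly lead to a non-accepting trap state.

Run two small machines in parallel and take their product. The first has 4 states tracking the count of `q`s, saturating at 3; the second has 7 states tracking the last 2 symbols read. A product state is a pair (one from each), accepting exactly when both do.
With 15 states:
       p  q 
>  A   B  C 
   B   D  E 
   C   F  G 
   D   D  E 
   E   F  G 
   F   H  I 
   G   J  K 
   H   H  I 
 * I   J  K 
   J   L  M 
   K   N  K 
 * L   L  M 
 * M   N  K 
   N   O  M 
 * O   O  M 
(> = start, * = accepting)

start=A accept=I,L,M,O A-p->B A-q->C B-p->D B-q->E C-p->F C-q->G D-p->D D-q->E E-p->F E-q->G F-p->H F-q->I G-p->J G-q->K H-p->H H-q->I I-p->J I-q->K J-p->L J-q->M K-p->N K-q->K L-p->L L-q->M M-p->N M-q->K N-p->O N-q->M O-p->O O-q->M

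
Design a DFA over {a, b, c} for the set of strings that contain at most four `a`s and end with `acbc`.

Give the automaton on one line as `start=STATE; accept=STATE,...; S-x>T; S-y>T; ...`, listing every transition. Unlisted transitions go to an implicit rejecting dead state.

Run two small machines in parallel and take their product. One (6 states) tracks the count of `a`s, saturating at 5; the other (5 states) tracks how much of the suffix `acbc` has currently been matched. Each combined state is a pair, one component from each; accept when both components accept. After merging equivalent states the machine shrinks.
With 21 states:
          a    b    c  
>  q0     q1   q0   q0 
   q1     q2   q3   q4 
   q2     q5   q6   q7 
   q3     q2   q3   q3 
   q4     q2   q8   q3 
   q5     q9  q10  q11 
   q6     q5   q6   q6 
   q7     q5  q12   q6 
   q8     q2   q3  q13 
   q9    q14  q14  q15 
   q10    q9  q10  q10 
   q11    q9  q16  q10 
   q12    q5   q6  q17 
 * q13    q2   q3   q3 
   q14   q14  q14  q14 
   q15   q14  q18  q14 
   q16    q9  q10  q19 
 * q17    q5   q6   q6 
   q18   q14  q14  q20 
 * q19    q9  q10  q10 
 * q20   q14  q14  q14 
(> = start, * = accepting)

start=q0; accept=q13,q17,q19,q20; q0-a>q1; q0-b>q0; q0-c>q0; q1-a>q2; q1-b>q3; q1-c>q4; q2-a>q5; q2-b>q6; q2-c>q7; q3-a>q2; q3-b>q3; q3-c>q3; q4-a>q2; q4-b>q8; q4-c>q3; q5-a>q9; q5-b>q10; q5-c>q11; q6-a>q5; q6-b>q6; q6-c>q6; q7-a>q5; q7-b>q12; q7-c>q6; q8-a>q2; q8-b>q3; q8-c>q13; q9-a>q14; q9-b>q14; q9-c>q15; q10-a>q9; q10-b>q10; q10-c>q10; q11-a>q9; q11-b>q16; q11-c>q10; q12-a>q5; q12-b>q6; q12-c>q17; q13-a>q2; q13-b>q3; q13-c>q3; q14-a>q14; q14-b>q14; q14-c>q14; q15-a>q14; q15-b>q18; q15-c>q14; q16-a>q9; q16-b>q10; q16-c>q19; q17-a>q5; q17-b>q6; q17-c>q6; q18-a>q14; q18-b>q14; q18-c>q20; q19-a>q9; q19-b>q10; q19-c>q10; q20-a>q14; q20-b>q14; q20-c>q14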